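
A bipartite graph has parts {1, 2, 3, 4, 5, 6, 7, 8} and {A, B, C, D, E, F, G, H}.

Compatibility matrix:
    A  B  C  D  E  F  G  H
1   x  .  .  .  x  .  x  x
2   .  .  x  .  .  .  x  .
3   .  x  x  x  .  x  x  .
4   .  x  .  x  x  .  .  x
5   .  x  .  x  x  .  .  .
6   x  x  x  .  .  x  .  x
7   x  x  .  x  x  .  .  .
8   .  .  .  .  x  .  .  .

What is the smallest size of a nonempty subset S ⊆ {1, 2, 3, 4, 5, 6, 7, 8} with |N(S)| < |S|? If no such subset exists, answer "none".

none

A matching saturating every left vertex exists, for instance 1→G, 2→C, 3→F, 4→H, 5→B, 6→A, 7→D, 8→E.
By Hall's marriage theorem, this means |N(S)| ≥ |S| for every subset S, so no violating subset exists.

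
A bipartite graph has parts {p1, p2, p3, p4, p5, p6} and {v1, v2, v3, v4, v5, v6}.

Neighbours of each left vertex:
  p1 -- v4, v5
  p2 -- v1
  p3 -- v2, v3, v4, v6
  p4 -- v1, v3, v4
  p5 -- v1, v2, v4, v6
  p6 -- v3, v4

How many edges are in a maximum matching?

For example, pair p1–v5, p2–v1, p3–v6, p4–v3, p5–v2, p6–v4.
This saturates every left vertex, so 6 is the maximum.

6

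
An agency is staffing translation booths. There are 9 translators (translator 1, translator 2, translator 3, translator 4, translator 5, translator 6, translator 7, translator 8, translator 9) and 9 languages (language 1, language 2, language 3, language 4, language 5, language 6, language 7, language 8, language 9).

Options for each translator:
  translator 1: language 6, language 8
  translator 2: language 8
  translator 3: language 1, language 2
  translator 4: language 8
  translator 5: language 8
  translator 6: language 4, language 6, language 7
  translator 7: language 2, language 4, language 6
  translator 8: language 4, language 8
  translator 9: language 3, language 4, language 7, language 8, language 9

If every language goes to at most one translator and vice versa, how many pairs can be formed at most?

7

For example, pair translator 1-language 6, translator 2-language 8, translator 3-language 1, translator 6-language 7, translator 7-language 2, translator 8-language 4, translator 9-language 3.
The set {translator 2, translator 4, translator 5} has only 1 neighbour ({language 8}), so by Hall's theorem at most 7 of the 9 translators can be matched.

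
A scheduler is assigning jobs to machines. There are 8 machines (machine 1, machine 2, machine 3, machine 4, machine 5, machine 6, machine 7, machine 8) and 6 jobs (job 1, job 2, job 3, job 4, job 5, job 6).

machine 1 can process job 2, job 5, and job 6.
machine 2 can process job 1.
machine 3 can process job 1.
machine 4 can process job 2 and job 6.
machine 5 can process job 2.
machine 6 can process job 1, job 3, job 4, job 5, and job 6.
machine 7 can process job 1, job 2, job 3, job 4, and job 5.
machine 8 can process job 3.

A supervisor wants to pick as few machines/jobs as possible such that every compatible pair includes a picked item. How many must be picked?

{job 1, job 2, job 3, job 4, job 5, job 6} is a vertex cover of size 6: every edge has an endpoint in this set.
No smaller cover exists because machine 1–job 5, machine 2–job 1, machine 4–job 6, machine 5–job 2, machine 6–job 3, machine 7–job 4 is a matching of size 6, and a cover must include an endpoint of each of these disjoint edges (König's theorem).

6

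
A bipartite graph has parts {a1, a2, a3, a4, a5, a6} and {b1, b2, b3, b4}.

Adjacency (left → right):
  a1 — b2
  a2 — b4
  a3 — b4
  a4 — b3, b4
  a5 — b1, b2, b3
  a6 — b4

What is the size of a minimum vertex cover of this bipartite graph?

The 4 edges a1–b2, a2–b4, a4–b3, a5–b1 form a matching, so any vertex cover needs at least 4 vertices (one per matched edge).
Conversely {a1, a4, a5, b4} meets every edge and has exactly 4 vertices, so 4 is optimal.

4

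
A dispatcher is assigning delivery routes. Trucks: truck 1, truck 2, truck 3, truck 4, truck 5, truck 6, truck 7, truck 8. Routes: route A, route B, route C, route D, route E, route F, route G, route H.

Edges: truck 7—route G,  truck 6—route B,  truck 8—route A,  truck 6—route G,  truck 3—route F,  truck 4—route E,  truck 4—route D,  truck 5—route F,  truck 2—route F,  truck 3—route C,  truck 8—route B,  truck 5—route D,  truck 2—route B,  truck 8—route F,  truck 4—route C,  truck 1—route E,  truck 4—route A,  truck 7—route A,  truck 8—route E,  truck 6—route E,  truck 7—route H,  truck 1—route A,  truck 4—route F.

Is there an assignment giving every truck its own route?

Yes

A valid assignment of size 8: truck 1-route A, truck 2-route B, truck 3-route C, truck 4-route D, truck 5-route F, truck 6-route G, truck 7-route H, truck 8-route E.
All 8 trucks are covered.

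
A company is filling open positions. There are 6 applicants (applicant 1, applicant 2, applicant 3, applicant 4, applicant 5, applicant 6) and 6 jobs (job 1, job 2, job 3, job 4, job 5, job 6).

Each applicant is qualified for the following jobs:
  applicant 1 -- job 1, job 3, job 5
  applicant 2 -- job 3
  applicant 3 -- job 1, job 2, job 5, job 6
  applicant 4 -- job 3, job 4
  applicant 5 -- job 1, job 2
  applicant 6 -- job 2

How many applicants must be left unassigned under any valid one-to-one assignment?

For example, pair applicant 1→job 5, applicant 2→job 3, applicant 3→job 6, applicant 4→job 4, applicant 5→job 1, applicant 6→job 2.
All 6 applicants are matched, so no larger matching exists.
That matches 6 of the 6, leaving 0 unmatched; no matching can do better.

0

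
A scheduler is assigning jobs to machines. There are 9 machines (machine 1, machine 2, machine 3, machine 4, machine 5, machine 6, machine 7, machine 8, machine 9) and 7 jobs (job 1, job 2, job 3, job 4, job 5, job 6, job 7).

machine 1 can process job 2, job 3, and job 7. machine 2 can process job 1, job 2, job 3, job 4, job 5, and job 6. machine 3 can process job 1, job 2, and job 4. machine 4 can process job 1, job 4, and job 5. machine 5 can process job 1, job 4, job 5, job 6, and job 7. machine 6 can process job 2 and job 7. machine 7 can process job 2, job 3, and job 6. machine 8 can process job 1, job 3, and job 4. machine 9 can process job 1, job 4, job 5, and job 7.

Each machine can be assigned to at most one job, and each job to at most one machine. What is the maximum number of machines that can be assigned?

A valid assignment of size 7: machine 1–job 3, machine 2–job 6, machine 3–job 1, machine 4–job 4, machine 5–job 5, machine 6–job 7, machine 7–job 2.
The set {machine 1, machine 2, machine 3, machine 4, machine 5, machine 6, machine 7, machine 8, machine 9} has only 7 neighbours ({job 1, job 2, job 3, job 4, job 5, job 6, job 7}), so by Hall's theorem at most 7 of the 9 machines can be matched.

7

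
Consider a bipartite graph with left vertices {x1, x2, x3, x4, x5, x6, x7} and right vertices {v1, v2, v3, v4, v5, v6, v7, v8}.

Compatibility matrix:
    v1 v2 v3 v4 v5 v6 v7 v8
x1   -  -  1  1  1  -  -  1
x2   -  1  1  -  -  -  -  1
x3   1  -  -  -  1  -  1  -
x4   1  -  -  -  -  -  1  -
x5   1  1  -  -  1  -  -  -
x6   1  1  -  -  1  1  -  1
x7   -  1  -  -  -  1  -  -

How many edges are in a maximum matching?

For example, pair x1→v8, x2→v3, x3→v5, x4→v7, x5→v1, x6→v6, x7→v2.
This saturates every left vertex, so 7 is the maximum.

7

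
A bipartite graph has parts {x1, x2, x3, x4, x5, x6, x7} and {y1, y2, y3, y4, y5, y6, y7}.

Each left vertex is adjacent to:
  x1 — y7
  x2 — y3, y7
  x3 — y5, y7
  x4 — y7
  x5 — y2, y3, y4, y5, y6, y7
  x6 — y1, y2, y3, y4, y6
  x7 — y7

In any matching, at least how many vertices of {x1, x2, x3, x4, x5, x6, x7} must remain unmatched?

2

For example, pair x1→y7, x2→y3, x3→y5, x5→y4, x6→y6.
The set {x1, x4, x7} has only 1 neighbour ({y7}), so by Hall's theorem at most 5 of the 7 left vertices can be matched.
That matches 5 of the 7, leaving 2 unmatched; no matching can do better.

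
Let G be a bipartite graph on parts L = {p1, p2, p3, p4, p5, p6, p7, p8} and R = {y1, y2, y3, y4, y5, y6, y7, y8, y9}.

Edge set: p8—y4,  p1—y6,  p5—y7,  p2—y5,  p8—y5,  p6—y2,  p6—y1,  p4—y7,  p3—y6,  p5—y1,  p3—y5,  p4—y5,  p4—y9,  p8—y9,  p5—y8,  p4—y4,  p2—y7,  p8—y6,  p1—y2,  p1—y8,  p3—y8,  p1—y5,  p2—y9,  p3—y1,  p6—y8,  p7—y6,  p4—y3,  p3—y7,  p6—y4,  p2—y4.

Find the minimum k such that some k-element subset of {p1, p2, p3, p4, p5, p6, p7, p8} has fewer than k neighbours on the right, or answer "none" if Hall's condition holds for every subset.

A matching saturating every left vertex exists, for instance p1→y5, p2→y7, p3→y1, p4→y3, p5→y8, p6→y2, p7→y6, p8→y4.
By Hall's marriage theorem, this means |N(S)| ≥ |S| for every subset S, so no violating subset exists.

none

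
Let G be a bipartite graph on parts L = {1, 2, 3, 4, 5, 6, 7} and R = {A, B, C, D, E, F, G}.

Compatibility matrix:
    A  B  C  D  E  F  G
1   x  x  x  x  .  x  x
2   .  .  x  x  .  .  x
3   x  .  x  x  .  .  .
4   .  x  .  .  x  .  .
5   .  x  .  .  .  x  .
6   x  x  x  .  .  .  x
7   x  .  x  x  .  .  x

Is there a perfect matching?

Yes

For example, pair 1–A, 2–C, 3–D, 4–E, 5–F, 6–B, 7–G.
Every left vertex is matched, so this is a perfect matching.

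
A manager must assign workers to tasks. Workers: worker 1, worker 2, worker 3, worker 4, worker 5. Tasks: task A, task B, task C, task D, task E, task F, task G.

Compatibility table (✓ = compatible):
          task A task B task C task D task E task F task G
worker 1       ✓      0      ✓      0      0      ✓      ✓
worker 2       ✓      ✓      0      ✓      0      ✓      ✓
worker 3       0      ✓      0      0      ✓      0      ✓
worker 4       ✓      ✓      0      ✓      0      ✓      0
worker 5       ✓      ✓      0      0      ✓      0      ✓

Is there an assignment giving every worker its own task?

Yes

One maximum matching: worker 1-task F, worker 2-task A, worker 3-task G, worker 4-task D, worker 5-task E.
Every worker is matched, so this matching saturates all of them.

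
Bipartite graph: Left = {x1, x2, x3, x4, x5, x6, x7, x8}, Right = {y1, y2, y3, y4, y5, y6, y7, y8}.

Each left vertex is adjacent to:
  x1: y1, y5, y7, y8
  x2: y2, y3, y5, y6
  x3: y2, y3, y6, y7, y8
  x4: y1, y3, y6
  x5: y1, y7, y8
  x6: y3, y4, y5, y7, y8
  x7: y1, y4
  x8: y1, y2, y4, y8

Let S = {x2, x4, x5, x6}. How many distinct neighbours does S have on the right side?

The union of neighbours of {x2, x4, x5, x6} is {y1, y2, y3, y4, y5, y6, y7, y8}, which has 8 elements.
Since |N(S)| = 8 ≥ |S| = 4, Hall's condition holds for this subset.

8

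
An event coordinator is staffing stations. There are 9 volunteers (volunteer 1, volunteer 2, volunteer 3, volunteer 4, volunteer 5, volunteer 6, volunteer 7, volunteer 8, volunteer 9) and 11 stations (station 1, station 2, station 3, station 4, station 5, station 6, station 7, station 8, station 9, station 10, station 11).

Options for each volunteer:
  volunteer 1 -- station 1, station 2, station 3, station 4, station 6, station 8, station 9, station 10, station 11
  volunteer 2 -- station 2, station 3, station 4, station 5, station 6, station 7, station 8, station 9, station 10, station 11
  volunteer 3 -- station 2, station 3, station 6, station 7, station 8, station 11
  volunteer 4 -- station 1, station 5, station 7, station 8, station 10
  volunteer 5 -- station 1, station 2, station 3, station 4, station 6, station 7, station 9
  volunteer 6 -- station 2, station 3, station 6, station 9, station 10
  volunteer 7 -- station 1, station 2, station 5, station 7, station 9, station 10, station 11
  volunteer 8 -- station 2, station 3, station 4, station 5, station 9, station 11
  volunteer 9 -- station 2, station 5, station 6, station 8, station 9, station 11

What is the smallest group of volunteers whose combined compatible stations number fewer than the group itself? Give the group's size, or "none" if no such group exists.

A matching saturating every volunteer exists, for instance volunteer 1→station 1, volunteer 2→station 8, volunteer 3→station 11, volunteer 4→station 10, volunteer 5→station 7, volunteer 6→station 6, volunteer 7→station 9, volunteer 8→station 3, volunteer 9→station 2.
By Hall's marriage theorem, this means |N(S)| ≥ |S| for every subset S, so no violating subset exists.

none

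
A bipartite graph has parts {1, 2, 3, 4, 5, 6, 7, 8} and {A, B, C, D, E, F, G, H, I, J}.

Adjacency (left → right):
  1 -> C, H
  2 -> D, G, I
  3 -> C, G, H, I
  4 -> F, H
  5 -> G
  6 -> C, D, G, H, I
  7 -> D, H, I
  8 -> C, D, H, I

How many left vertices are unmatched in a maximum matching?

2

A valid assignment of size 6: 1–C, 2–D, 3–I, 4–F, 5–G, 6–H.
The set {1, 2, 3, 5, 6, 7, 8} has only 5 neighbours ({C, D, G, H, I}), so by Hall's theorem at most 6 of the 8 left vertices can be matched.
That matches 6 of the 8, leaving 2 unmatched; no matching can do better.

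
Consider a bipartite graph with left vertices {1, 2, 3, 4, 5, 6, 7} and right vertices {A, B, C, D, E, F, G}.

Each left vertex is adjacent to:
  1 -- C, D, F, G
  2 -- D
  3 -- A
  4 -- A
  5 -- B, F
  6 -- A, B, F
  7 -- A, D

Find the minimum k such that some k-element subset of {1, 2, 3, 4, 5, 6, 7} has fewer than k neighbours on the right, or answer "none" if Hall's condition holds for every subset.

Take S = {3, 4}. Its neighbourhood is {A}, so |N(S)| = 1 < |S| = 2.
No single vertex violates Hall's condition since each has at least one neighbour, so 2 is the minimum.

2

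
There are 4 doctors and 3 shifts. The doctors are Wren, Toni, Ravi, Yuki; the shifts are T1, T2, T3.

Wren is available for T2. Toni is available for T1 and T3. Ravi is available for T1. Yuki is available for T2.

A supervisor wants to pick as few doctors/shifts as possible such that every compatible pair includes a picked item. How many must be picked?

A maximum matching has 3 edges (e.g. Wren–T2, Toni–T3, Ravi–T1).
By König's theorem the minimum vertex cover has the same size. One such cover is {Toni, Ravi, T2}.

3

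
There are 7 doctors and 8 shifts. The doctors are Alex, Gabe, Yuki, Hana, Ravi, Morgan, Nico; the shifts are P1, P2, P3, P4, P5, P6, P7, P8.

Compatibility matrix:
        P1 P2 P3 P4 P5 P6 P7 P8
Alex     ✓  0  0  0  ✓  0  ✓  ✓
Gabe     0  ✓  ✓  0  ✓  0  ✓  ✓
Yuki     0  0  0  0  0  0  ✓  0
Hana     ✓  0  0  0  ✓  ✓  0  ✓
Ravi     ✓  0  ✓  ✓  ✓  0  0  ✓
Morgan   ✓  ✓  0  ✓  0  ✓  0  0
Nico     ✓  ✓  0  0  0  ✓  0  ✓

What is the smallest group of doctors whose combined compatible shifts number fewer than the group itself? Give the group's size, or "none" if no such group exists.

A matching saturating every doctor exists, for instance Alex→P8, Gabe→P2, Yuki→P7, Hana→P5, Ravi→P3, Morgan→P6, Nico→P1.
By Hall's marriage theorem, this means |N(S)| ≥ |S| for every subset S, so no violating subset exists.

none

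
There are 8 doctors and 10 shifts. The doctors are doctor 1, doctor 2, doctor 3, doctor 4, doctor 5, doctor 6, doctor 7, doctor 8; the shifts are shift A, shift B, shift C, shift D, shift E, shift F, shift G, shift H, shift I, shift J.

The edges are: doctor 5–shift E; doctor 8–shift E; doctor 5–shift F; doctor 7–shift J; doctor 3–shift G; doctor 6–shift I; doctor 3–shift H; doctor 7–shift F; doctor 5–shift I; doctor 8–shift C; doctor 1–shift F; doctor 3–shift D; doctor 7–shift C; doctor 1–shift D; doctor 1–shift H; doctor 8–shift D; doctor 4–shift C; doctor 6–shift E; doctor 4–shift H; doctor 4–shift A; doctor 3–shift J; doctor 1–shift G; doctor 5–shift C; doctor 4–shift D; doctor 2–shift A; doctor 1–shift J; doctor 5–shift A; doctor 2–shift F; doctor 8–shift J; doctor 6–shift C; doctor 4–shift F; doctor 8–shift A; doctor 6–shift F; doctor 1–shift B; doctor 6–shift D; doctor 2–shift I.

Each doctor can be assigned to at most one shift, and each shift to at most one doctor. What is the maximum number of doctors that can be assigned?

8

For example, pair doctor 1-shift G, doctor 2-shift A, doctor 3-shift H, doctor 4-shift D, doctor 5-shift C, doctor 6-shift I, doctor 7-shift F, doctor 8-shift J.
All 8 doctors are matched, so no larger matching exists.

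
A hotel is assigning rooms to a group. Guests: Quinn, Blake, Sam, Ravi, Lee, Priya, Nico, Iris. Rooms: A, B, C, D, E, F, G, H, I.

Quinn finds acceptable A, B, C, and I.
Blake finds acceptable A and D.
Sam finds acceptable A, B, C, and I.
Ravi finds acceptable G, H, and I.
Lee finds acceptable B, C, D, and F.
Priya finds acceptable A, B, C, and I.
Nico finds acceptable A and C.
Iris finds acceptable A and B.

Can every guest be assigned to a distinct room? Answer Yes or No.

No

The set {Quinn, Sam, Priya, Nico, Iris} has only 4 neighbours ({A, B, C, I}), so by Hall's theorem at most 7 of the 8 guests can be matched.
Hence no matching covers every guest.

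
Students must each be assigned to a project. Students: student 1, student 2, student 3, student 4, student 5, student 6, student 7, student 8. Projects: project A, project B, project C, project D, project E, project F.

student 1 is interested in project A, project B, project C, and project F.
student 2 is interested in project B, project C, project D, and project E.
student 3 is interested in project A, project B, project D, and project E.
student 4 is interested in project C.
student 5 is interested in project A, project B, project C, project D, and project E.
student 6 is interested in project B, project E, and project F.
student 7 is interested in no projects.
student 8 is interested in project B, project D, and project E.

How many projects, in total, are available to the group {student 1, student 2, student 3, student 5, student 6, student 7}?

6

The union of neighbours of {student 1, student 2, student 3, student 5, student 6, student 7} is {project A, project B, project C, project D, project E, project F}, which has 6 elements.
Since |N(S)| = 6 ≥ |S| = 6, Hall's condition holds for this subset.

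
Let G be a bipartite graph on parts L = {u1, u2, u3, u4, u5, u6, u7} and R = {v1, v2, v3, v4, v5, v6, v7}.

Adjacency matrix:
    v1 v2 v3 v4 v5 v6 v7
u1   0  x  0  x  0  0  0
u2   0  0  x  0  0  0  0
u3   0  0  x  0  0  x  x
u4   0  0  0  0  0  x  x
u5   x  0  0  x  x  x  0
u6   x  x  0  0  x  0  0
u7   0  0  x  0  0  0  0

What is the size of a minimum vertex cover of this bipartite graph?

6

A maximum matching has 6 edges (e.g. u1–v4, u2–v3, u3–v7, u4–v6, u5–v1, u6–v2).
By König's theorem the minimum vertex cover has the same size. One such cover is {u1, u3, u4, u5, u6, v3}.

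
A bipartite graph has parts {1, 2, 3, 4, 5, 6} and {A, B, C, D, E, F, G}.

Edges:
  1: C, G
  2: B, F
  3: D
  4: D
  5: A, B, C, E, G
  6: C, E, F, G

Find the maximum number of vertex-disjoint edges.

5

A valid assignment of size 5: 1-C, 2-B, 3-D, 5-G, 6-E.
The set {3, 4} has only 1 neighbour ({D}), so by Hall's theorem at most 5 of the 6 left vertices can be matched.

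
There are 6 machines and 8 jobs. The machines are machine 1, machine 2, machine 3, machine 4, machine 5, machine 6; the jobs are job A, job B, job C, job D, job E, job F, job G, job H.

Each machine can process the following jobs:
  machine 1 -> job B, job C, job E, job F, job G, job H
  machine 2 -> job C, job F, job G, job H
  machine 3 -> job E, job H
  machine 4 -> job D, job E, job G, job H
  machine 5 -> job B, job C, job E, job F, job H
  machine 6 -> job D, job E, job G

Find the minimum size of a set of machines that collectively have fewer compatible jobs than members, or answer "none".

none

A matching saturating every machine exists, for instance machine 1→job B, machine 2→job F, machine 3→job E, machine 4→job D, machine 5→job H, machine 6→job G.
By Hall's marriage theorem, this means |N(S)| ≥ |S| for every subset S, so no violating subset exists.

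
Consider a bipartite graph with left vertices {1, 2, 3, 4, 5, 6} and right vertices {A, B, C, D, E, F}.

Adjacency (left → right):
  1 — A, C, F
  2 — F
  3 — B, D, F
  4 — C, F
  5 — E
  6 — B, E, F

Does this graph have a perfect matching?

Yes

One maximum matching: 1→A, 2→F, 3→D, 4→C, 5→E, 6→B.
Every left vertex is matched, so this is a perfect matching.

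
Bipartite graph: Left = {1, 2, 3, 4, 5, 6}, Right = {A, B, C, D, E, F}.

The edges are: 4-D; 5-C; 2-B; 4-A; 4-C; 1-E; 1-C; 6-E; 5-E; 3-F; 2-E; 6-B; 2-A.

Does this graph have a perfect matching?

Yes

A valid assignment of size 6: 1→C, 2→A, 3→F, 4→D, 5→E, 6→B.
Every left vertex is matched, so this is a perfect matching.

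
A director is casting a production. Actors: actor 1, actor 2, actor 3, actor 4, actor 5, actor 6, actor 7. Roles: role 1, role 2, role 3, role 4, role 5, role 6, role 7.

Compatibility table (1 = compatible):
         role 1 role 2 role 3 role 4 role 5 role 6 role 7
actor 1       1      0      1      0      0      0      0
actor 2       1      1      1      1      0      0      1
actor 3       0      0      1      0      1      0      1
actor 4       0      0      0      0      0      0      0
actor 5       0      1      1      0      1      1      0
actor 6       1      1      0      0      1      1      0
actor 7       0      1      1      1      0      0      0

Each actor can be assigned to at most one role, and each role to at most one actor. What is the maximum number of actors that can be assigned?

One maximum matching: actor 1-role 1, actor 2-role 7, actor 3-role 5, actor 5-role 6, actor 6-role 2, actor 7-role 3.
The set {actor 4} has only 0 neighbours (∅), so by Hall's theorem at most 6 of the 7 actors can be matched.

6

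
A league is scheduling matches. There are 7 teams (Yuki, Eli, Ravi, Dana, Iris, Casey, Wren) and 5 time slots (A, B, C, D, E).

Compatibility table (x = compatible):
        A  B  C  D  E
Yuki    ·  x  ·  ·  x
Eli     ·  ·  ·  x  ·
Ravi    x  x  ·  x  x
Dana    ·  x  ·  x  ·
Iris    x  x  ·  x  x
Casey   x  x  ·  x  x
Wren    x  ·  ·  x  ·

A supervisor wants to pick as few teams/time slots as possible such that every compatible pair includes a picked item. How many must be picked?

{A, B, D, E} is a vertex cover of size 4: every edge has an endpoint in this set.
No smaller cover exists because Yuki–E, Eli–D, Ravi–A, Dana–B is a matching of size 4, and a cover must include an endpoint of each of these disjoint edges (König's theorem).

4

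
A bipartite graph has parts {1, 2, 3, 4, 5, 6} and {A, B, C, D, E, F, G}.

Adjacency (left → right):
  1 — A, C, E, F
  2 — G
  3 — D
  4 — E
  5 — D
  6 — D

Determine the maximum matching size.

A valid assignment of size 4: 1–C, 2–G, 3–D, 4–E.
The set {3, 5, 6} has only 1 neighbour ({D}), so by Hall's theorem at most 4 of the 6 left vertices can be matched.

4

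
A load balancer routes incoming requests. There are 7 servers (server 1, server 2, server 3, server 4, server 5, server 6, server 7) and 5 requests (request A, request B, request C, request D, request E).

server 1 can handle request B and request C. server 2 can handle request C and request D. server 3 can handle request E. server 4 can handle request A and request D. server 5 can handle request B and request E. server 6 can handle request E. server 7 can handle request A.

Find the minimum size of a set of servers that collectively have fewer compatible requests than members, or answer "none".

Take S = {server 3, server 6}. Its neighbourhood is {request E}, so |N(S)| = 1 < |S| = 2.
No single vertex violates Hall's condition since each has at least one neighbour, so 2 is the minimum.

2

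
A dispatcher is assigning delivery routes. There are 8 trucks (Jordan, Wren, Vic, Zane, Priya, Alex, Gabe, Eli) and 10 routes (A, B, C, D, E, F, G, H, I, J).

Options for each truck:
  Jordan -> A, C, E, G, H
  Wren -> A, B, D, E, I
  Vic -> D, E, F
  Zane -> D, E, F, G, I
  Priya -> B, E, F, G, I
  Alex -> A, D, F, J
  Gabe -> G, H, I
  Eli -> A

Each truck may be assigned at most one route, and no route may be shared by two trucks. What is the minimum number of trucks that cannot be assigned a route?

0

For example, pair Jordan-C, Wren-E, Vic-D, Zane-F, Priya-G, Alex-J, Gabe-H, Eli-A.
This saturates every truck, so 8 is the maximum.
That matches 8 of the 8, leaving 0 unmatched; no matching can do better.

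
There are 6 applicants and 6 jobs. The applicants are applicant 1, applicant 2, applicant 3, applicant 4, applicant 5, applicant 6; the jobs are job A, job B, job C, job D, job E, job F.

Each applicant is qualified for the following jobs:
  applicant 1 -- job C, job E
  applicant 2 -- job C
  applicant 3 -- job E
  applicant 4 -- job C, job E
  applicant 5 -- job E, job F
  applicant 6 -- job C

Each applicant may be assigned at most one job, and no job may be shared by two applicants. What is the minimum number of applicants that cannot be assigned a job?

3

For example, pair applicant 1→job E, applicant 2→job C, applicant 5→job F.
The set {applicant 1, applicant 2, applicant 3, applicant 4, applicant 6} has only 2 neighbours ({job C, job E}), so by Hall's theorem at most 3 of the 6 applicants can be matched.
That matches 3 of the 6, leaving 3 unmatched; no matching can do better.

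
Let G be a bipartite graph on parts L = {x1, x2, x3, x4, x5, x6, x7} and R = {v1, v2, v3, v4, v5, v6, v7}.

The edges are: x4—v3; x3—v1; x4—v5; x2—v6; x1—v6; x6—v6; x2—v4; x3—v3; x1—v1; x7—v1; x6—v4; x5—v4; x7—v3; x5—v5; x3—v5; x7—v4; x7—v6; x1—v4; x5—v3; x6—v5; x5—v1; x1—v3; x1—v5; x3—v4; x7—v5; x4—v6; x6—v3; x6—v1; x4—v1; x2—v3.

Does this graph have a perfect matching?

No

The set {x1, x2, x3, x4, x5, x6, x7} has only 5 neighbours ({v1, v3, v4, v5, v6}), so by Hall's theorem at most 5 of the 7 left vertices can be matched.
Hence no matching covers every left vertex.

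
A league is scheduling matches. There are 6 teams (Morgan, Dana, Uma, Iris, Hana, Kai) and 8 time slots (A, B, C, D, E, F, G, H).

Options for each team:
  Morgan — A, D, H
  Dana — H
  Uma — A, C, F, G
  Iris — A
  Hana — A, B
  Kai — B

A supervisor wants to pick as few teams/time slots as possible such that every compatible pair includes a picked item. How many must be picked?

5

A maximum matching has 5 edges (e.g. Morgan–D, Dana–H, Uma–F, Iris–A, Hana–B).
By König's theorem the minimum vertex cover has the same size. One such cover is {Morgan, Dana, Uma, A, B}.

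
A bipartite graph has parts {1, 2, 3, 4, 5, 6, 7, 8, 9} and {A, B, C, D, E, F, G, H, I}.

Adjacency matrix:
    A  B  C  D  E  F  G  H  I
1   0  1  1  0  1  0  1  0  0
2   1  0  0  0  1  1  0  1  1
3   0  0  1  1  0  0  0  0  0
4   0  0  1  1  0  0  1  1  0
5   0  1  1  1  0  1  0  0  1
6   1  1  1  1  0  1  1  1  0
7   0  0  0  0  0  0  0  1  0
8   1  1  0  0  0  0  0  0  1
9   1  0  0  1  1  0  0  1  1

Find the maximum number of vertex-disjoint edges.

9

For example, pair 1–B, 2–E, 3–D, 4–C, 5–F, 6–G, 7–H, 8–I, 9–A.
All 9 left vertices are matched, so no larger matching exists.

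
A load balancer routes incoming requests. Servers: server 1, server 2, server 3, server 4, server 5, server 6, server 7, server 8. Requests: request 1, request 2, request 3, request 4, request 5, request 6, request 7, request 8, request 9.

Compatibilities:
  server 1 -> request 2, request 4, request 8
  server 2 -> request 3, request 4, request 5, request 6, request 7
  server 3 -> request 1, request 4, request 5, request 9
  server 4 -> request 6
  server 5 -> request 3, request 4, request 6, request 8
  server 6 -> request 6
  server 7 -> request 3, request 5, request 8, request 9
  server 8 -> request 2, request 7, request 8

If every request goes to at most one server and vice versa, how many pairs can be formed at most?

For example, pair server 1→request 8, server 2→request 4, server 3→request 5, server 4→request 6, server 5→request 3, server 7→request 9, server 8→request 7.
The set {server 4, server 6} has only 1 neighbour ({request 6}), so by Hall's theorem at most 7 of the 8 servers can be matched.

7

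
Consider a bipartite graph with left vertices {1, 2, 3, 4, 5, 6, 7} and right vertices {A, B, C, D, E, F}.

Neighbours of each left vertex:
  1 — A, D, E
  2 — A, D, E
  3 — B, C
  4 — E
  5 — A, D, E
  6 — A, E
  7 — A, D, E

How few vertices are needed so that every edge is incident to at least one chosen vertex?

The 4 edges 1–A, 2–D, 3–B, 4–E form a matching, so any vertex cover needs at least 4 vertices (one per matched edge).
Conversely {3, A, D, E} meets every edge and has exactly 4 vertices, so 4 is optimal.

4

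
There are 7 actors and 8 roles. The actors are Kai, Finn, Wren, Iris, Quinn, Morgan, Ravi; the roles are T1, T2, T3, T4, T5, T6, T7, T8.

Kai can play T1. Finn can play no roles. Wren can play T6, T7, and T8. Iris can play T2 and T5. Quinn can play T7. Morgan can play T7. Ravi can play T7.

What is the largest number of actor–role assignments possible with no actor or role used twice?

One maximum matching: Kai→T1, Wren→T6, Iris→T5, Quinn→T7.
The set {Finn, Quinn, Morgan, Ravi} has only 1 neighbour ({T7}), so by Hall's theorem at most 4 of the 7 actors can be matched.

4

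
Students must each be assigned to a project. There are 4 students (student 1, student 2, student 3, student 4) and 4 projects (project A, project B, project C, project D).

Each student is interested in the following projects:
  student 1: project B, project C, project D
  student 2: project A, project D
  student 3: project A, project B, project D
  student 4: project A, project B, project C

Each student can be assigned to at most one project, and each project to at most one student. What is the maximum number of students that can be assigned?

For example, pair student 1-project B, student 2-project D, student 3-project A, student 4-project C.
All 4 students are matched, so no larger matching exists.

4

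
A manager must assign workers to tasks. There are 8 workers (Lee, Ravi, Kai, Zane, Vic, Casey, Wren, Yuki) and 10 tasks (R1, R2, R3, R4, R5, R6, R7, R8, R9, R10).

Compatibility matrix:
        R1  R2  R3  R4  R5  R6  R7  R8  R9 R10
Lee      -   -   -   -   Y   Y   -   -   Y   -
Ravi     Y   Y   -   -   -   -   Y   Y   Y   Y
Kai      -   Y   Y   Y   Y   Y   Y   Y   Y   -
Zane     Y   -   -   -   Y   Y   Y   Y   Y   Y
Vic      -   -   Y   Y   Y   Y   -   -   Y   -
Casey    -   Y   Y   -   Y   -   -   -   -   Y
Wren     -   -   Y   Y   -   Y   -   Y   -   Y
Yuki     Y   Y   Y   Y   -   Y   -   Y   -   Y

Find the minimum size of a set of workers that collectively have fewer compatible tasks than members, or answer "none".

A matching saturating every worker exists, for instance Lee→R5, Ravi→R10, Kai→R9, Zane→R1, Vic→R4, Casey→R2, Wren→R3, Yuki→R6.
By Hall's marriage theorem, this means |N(S)| ≥ |S| for every subset S, so no violating subset exists.

none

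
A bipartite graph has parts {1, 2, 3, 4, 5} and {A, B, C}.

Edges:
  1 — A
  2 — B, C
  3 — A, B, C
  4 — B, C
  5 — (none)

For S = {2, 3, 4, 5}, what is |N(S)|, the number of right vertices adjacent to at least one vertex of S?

3

The union of neighbours of {2, 3, 4, 5} is {A, B, C}, which has 3 elements.
Since |N(S)| = 3 < |S| = 4, Hall's condition fails for this subset.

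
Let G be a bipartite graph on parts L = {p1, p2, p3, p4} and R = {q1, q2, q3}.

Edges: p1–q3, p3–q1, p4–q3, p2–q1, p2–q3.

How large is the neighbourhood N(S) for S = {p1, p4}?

1

The union of neighbours of {p1, p4} is {q3}, which has 1 element.
Since |N(S)| = 1 < |S| = 2, Hall's condition fails for this subset.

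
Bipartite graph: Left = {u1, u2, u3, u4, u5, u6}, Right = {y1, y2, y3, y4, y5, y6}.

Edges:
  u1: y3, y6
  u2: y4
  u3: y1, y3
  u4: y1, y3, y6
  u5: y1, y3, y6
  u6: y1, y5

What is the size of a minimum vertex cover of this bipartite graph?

5

{u2, u6, y1, y3, y6} is a vertex cover of size 5: every edge has an endpoint in this set.
No smaller cover exists because u1–y6, u2–y4, u3–y1, u4–y3, u6–y5 is a matching of size 5, and a cover must include an endpoint of each of these disjoint edges (König's theorem).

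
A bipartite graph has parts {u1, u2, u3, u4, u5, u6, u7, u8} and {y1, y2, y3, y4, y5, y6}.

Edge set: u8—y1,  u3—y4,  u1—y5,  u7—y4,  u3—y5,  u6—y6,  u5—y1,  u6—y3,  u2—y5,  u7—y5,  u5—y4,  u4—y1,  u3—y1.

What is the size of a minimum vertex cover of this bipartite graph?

4

A maximum matching has 4 edges (e.g. u1–y5, u3–y4, u4–y1, u6–y3).
By König's theorem the minimum vertex cover has the same size. One such cover is {u6, y1, y4, y5}.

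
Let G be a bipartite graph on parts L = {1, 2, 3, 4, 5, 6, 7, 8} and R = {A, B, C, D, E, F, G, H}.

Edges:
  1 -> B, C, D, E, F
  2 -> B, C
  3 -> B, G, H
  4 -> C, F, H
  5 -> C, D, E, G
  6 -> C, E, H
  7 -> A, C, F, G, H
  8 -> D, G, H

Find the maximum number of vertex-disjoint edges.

One maximum matching: 1-D, 2-C, 3-B, 4-F, 5-E, 6-H, 7-A, 8-G.
This saturates every left vertex, so 8 is the maximum.

8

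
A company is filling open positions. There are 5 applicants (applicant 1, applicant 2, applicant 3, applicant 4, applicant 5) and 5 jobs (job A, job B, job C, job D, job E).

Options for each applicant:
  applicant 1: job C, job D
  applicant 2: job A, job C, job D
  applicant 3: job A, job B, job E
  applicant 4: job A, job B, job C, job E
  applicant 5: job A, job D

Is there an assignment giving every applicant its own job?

One maximum matching: applicant 1–job C, applicant 2–job D, applicant 3–job B, applicant 4–job E, applicant 5–job A.
Every applicant is matched, so this is a perfect matching.

Yes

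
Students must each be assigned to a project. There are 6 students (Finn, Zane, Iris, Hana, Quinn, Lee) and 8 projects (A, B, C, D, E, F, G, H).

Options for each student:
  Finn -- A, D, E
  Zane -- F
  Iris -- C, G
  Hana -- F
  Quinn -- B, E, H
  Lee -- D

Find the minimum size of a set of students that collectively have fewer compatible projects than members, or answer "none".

2

Take S = {Zane, Hana}. Its neighbourhood is {F}, so |N(S)| = 1 < |S| = 2.
No single vertex violates Hall's condition since each has at least one neighbour, so 2 is the minimum.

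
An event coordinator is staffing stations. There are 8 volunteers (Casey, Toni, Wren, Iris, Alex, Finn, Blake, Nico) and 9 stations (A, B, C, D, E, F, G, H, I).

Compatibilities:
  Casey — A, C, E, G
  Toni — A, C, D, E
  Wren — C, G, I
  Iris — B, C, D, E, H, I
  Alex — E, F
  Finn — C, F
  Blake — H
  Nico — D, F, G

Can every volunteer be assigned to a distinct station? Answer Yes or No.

For example, pair Casey→G, Toni→D, Wren→I, Iris→B, Alex→E, Finn→C, Blake→H, Nico→F.
All 8 volunteers are covered.

Yes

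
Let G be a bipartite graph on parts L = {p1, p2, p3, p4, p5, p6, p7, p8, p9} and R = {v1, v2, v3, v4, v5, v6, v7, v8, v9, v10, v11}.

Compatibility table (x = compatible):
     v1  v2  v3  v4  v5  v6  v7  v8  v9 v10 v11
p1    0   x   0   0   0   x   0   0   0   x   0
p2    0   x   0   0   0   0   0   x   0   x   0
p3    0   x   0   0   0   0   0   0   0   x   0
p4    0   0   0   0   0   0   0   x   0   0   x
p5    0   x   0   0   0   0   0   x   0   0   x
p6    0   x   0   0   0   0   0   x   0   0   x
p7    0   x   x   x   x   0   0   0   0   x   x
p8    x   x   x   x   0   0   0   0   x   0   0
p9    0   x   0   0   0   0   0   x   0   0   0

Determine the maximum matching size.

A valid assignment of size 7: p1→v6, p2→v8, p3→v10, p4→v11, p5→v2, p7→v4, p8→v3.
The set {p2, p3, p4, p5, p6, p9} has only 4 neighbours ({v10, v11, v2, v8}), so by Hall's theorem at most 7 of the 9 left vertices can be matched.

7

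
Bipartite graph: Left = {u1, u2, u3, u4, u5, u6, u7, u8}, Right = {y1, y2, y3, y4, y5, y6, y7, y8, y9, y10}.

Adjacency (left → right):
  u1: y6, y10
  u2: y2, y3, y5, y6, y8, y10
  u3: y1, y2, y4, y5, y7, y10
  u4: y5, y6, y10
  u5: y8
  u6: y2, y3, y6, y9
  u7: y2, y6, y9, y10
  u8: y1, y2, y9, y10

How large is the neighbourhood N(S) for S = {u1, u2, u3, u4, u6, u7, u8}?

10

The union of neighbours of {u1, u2, u3, u4, u6, u7, u8} is {y1, y2, y3, y4, y5, y6, y7, y8, y9, y10}, which has 10 elements.
Since |N(S)| = 10 ≥ |S| = 7, Hall's condition holds for this subset.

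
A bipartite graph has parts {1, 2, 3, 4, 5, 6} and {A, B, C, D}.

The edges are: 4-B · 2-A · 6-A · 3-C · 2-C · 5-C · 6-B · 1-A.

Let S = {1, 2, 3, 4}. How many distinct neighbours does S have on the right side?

3

The union of neighbours of {1, 2, 3, 4} is {A, B, C}, which has 3 elements.
Since |N(S)| = 3 < |S| = 4, Hall's condition fails for this subset.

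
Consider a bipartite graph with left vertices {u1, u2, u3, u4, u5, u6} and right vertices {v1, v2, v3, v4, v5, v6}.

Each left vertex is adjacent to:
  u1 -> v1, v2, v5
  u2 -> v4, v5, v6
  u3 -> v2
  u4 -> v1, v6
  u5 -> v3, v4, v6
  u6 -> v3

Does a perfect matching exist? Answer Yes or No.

Yes

A valid assignment of size 6: u1–v5, u2–v4, u3–v2, u4–v1, u5–v6, u6–v3.
Every left vertex is matched, so this is a perfect matching.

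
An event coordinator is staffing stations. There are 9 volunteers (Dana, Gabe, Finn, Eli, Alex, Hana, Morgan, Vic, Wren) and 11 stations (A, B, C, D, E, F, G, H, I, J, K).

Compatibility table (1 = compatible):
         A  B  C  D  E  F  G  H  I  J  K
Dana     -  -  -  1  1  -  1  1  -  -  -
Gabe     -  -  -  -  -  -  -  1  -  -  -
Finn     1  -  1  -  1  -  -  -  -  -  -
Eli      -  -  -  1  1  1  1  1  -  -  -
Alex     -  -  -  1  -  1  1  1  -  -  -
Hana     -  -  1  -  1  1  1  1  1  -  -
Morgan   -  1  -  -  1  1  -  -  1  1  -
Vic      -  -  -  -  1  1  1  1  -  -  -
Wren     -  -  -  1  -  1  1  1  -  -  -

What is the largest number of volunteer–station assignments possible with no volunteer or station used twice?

A valid assignment of size 8: Dana-D, Gabe-H, Finn-C, Eli-G, Alex-F, Hana-I, Morgan-J, Vic-E.
The set {Dana, Gabe, Eli, Alex, Vic, Wren} has only 5 neighbours ({D, E, F, G, H}), so by Hall's theorem at most 8 of the 9 volunteers can be matched.

8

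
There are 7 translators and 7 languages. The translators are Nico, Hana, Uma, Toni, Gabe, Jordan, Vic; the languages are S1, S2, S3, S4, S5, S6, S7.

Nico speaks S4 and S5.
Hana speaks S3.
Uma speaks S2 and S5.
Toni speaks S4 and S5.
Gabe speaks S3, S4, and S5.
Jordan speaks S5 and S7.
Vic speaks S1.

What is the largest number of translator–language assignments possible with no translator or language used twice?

For example, pair Nico–S5, Hana–S3, Uma–S2, Toni–S4, Jordan–S7, Vic–S1.
The set {Nico, Hana, Toni, Gabe} has only 3 neighbours ({S3, S4, S5}), so by Hall's theorem at most 6 of the 7 translators can be matched.

6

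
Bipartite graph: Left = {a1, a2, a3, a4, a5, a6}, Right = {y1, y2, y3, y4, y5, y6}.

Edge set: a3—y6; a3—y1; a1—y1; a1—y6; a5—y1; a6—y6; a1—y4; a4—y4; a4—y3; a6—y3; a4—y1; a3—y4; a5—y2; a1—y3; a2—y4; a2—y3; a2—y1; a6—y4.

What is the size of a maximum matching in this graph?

One maximum matching: a1–y1, a2–y4, a3–y6, a4–y3, a5–y2.
The set {a1, a2, a3, a4, a6} has only 4 neighbours ({y1, y3, y4, y6}), so by Hall's theorem at most 5 of the 6 left vertices can be matched.

5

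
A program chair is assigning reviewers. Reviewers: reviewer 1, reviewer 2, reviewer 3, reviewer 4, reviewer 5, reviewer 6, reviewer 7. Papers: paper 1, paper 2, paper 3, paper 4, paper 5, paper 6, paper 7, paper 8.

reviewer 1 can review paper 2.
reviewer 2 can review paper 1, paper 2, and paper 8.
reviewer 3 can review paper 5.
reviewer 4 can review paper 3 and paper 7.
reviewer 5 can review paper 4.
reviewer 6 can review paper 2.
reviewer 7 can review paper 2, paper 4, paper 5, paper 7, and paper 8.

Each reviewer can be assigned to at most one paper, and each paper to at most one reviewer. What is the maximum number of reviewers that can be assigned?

6

One maximum matching: reviewer 1–paper 2, reviewer 2–paper 1, reviewer 3–paper 5, reviewer 4–paper 3, reviewer 5–paper 4, reviewer 7–paper 7.
The set {reviewer 1, reviewer 6} has only 1 neighbour ({paper 2}), so by Hall's theorem at most 6 of the 7 reviewers can be matched.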